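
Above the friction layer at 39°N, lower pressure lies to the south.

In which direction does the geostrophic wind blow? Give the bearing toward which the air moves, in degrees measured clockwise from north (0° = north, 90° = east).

The pressure-gradient force points toward the south (bearing 180°).
Geostrophic balance: in the Northern Hemisphere the Coriolis force deflects motion to the right, so the geostrophic wind blows 90° to the right of the pressure-gradient force (low pressure on the left).
Rotating 180° by 90° clockwise gives 270° — the wind blows toward the west.

270°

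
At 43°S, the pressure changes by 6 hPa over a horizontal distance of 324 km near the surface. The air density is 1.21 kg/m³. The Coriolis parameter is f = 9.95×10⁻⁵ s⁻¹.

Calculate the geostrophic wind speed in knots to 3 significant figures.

29.9 knots

Pressure gradient: |∂P/∂n| = 600 Pa / 324000 m = 1.85×10⁻³ Pa/m
Geostrophic balance (pressure-gradient force = Coriolis force):
V_g = (1/(fρ)) |∂P/∂n| = 1.85×10⁻³ / (9.95×10⁻⁵ × 1.21) = 15.4 m/s
Converting: 15.4 m/s × 1.944 = 29.9 knots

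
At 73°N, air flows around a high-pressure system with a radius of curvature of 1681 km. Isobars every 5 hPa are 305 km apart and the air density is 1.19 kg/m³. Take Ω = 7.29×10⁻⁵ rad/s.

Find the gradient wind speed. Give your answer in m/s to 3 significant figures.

10.3 m/s

Coriolis parameter at 73°N:
f = 2Ω sin φ = 2 × 7.29×10⁻⁵ × sin 73° = 1.39×10⁻⁴ s⁻¹
Pressure gradient: |∂P/∂n| = 500 Pa / 305000 m = 1.64×10⁻³ Pa/m
Geostrophic speed: V_g = |∂P/∂n|/(fρ) = 1.64×10⁻³/(1.39×10⁻⁴ × 1.19) = 9.88 m/s
Around a high, pressure-gradient force acts outward with centrifugal, so Coriolis balances both:
fV = (1/ρ)|∂P/∂n| + V²/R  →  V² − fR·V + fR·V_g = 0
With fR = 1.39×10⁻⁴ × 1681×10³ m = 234 m/s:
V = [fR − √((fR)² − 4 fR V_g)]/2 = [234 − √(234² − 4×234×9.88)]/2 = 10.3 m/s
Supergeostrophic (V > V_g = 9.88 m/s), as expected around a high.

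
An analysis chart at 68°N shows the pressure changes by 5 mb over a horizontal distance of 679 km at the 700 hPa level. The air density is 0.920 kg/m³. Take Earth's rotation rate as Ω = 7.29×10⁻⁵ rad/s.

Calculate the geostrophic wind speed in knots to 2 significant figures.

12 knots

Coriolis parameter at 68°N:
f = 2Ω sin φ = 2 × 7.29×10⁻⁵ × sin 68° = 1.35×10⁻⁴ s⁻¹
Pressure gradient: |∂P/∂n| = 500 Pa / 679000 m = 7.36×10⁻⁴ Pa/m
Geostrophic balance (pressure-gradient force = Coriolis force):
V_g = (1/(fρ)) |∂P/∂n| = 7.36×10⁻⁴ / (1.35×10⁻⁴ × 0.920) = 5.92 m/s
Converting: 5.92 m/s × 1.944 = 12 knots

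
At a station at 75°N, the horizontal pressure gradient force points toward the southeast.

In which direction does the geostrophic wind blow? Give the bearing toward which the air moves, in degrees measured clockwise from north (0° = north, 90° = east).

225°

The pressure-gradient force points toward the southeast (bearing 135°).
Geostrophic balance: in the Northern Hemisphere the Coriolis force deflects motion to the right, so the geostrophic wind blows 90° to the right of the pressure-gradient force (low pressure on the left).
Rotating 135° by 90° clockwise gives 225° — the wind blows toward the southwest.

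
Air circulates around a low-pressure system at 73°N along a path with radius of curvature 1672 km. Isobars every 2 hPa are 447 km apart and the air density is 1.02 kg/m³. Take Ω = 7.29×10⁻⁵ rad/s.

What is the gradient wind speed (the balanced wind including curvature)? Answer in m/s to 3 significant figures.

Coriolis parameter at 73°N:
f = 2Ω sin φ = 2 × 7.29×10⁻⁵ × sin 73° = 1.39×10⁻⁴ s⁻¹
Pressure gradient: |∂P/∂n| = 200 Pa / 447000 m = 4.47×10⁻⁴ Pa/m
Geostrophic speed: V_g = |∂P/∂n|/(fρ) = 4.47×10⁻⁴/(1.39×10⁻⁴ × 1.02) = 3.15 m/s
Around a low, centrifugal force acts outward with Coriolis, so pressure-gradient force balances both:
(1/ρ)|∂P/∂n| = fV + V²/R  →  V² + fR·V − fR·V_g = 0
With fR = 1.39×10⁻⁴ × 1672×10³ m = 233 m/s:
V = [−fR + √((fR)² + 4 fR V_g)]/2 = [−233 + √(233² + 4×233×3.15)]/2 = 3.1 m/s
Subgeostrophic (V < V_g = 3.15 m/s), as expected around a low.

3.10 m/s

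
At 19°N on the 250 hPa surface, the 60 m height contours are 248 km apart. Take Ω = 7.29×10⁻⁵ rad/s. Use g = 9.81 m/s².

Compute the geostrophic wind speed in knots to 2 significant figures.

97 knots

Coriolis parameter at 19°N:
f = 2Ω sin φ = 2 × 7.29×10⁻⁵ × sin 19° = 4.75×10⁻⁵ s⁻¹
Height gradient: |∂Z/∂n| = 60 m / 248000 m = 2.42×10⁻⁴
On a pressure surface, geostrophic balance gives V_g = (g/f)|∂Z/∂n|:
V_g = 9.81 × 2.42×10⁻⁴ / 4.75×10⁻⁵ = 50.0 m/s
Converting: 50.0 m/s × 1.944 = 97 knots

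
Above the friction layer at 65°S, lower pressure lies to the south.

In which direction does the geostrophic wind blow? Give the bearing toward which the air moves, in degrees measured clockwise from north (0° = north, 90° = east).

The pressure-gradient force points toward the south (bearing 180°).
Geostrophic balance: in the Southern Hemisphere the Coriolis force deflects motion to the left, so the geostrophic wind blows 90° to the left of the pressure-gradient force (low pressure on the right).
Rotating 180° by 90° counterclockwise gives 090° — the wind blows toward the east.

090°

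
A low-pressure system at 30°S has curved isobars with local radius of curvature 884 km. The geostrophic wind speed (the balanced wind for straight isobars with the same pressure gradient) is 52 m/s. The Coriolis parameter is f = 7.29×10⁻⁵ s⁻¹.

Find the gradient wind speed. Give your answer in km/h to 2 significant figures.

Around a low, centrifugal force acts outward with Coriolis, so pressure-gradient force balances both:
(1/ρ)|∂P/∂n| = fV + V²/R  →  V² + fR·V − fR·V_g = 0
With fR = 7.29×10⁻⁵ × 884×10³ m = 64.4 m/s:
V = [−fR + √((fR)² + 4 fR V_g)]/2 = [−64.4 + √(64.4² + 4×64.4×52)]/2 = 34 m/s
Subgeostrophic (V < V_g = 52 m/s), as expected around a low.
Converting: 34 m/s × 3.6 = 120 km/h

120 km/h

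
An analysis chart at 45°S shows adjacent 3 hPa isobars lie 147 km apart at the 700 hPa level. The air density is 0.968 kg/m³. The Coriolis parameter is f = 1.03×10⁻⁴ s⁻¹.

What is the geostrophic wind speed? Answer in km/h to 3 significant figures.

Pressure gradient: |∂P/∂n| = 300 Pa / 147000 m = 2.04×10⁻³ Pa/m
Geostrophic balance (pressure-gradient force = Coriolis force):
V_g = (1/(fρ)) |∂P/∂n| = 2.04×10⁻³ / (1.03×10⁻⁴ × 0.968) = 20.5 m/s
Converting: 20.5 m/s × 3.6 = 73.7 km/h

73.7 km/h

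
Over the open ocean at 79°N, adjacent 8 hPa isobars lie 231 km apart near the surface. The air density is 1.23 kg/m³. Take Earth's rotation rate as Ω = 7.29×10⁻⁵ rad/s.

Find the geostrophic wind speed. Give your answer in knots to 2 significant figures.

38 knots

Coriolis parameter at 79°N:
f = 2Ω sin φ = 2 × 7.29×10⁻⁵ × sin 79° = 1.43×10⁻⁴ s⁻¹
Pressure gradient: |∂P/∂n| = 800 Pa / 231000 m = 3.46×10⁻³ Pa/m
Geostrophic balance (pressure-gradient force = Coriolis force):
V_g = (1/(fρ)) |∂P/∂n| = 3.46×10⁻³ / (1.43×10⁻⁴ × 1.23) = 19.7 m/s
Converting: 19.7 m/s × 1.944 = 38 knots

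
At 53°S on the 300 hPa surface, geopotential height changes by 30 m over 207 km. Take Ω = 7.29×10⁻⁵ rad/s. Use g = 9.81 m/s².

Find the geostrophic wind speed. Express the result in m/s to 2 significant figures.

Coriolis parameter at 53°S:
f = 2Ω sin φ = 2 × 7.29×10⁻⁵ × sin 53° = 1.16×10⁻⁴ s⁻¹
Height gradient: |∂Z/∂n| = 30 m / 207000 m = 1.45×10⁻⁴
On a pressure surface, geostrophic balance gives V_g = (g/f)|∂Z/∂n|:
V_g = 9.81 × 1.45×10⁻⁴ / 1.16×10⁻⁴ = 12.2 m/s

12 m/s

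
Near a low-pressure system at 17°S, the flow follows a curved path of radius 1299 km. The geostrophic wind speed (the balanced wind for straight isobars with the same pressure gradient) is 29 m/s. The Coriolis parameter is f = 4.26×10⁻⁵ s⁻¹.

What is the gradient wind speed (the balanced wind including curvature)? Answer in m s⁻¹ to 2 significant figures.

Around a low, centrifugal force acts outward with Coriolis, so pressure-gradient force balances both:
(1/ρ)|∂P/∂n| = fV + V²/R  →  V² + fR·V − fR·V_g = 0
With fR = 4.26×10⁻⁵ × 1299×10³ m = 55.3 m/s:
V = [−fR + √((fR)² + 4 fR V_g)]/2 = [−55.3 + √(55.3² + 4×55.3×29)]/2 = 21 m/s
Subgeostrophic (V < V_g = 29 m/s), as expected around a low.

21 m s⁻¹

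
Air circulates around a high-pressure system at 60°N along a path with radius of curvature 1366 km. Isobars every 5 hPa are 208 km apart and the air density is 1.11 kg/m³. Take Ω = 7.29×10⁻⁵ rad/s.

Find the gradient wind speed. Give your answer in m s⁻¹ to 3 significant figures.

19.3 m s⁻¹

Coriolis parameter at 60°N:
f = 2Ω sin φ = 2 × 7.29×10⁻⁵ × sin 60° = 1.26×10⁻⁴ s⁻¹
Pressure gradient: |∂P/∂n| = 500 Pa / 208000 m = 2.40×10⁻³ Pa/m
Geostrophic speed: V_g = |∂P/∂n|/(fρ) = 2.40×10⁻³/(1.26×10⁻⁴ × 1.11) = 17.2 m/s
Around a high, pressure-gradient force acts outward with centrifugal, so Coriolis balances both:
fV = (1/ρ)|∂P/∂n| + V²/R  →  V² − fR·V + fR·V_g = 0
With fR = 1.26×10⁻⁴ × 1366×10³ m = 172 m/s:
V = [fR − √((fR)² − 4 fR V_g)]/2 = [172 − √(172² − 4×172×17.2)]/2 = 19.3 m/s
Supergeostrophic (V > V_g = 17.2 m/s), as expected around a high.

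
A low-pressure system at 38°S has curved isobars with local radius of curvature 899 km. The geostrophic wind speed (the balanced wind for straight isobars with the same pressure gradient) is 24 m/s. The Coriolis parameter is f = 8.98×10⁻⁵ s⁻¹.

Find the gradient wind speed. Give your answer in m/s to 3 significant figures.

Around a low, centrifugal force acts outward with Coriolis, so pressure-gradient force balances both:
(1/ρ)|∂P/∂n| = fV + V²/R  →  V² + fR·V − fR·V_g = 0
With fR = 8.98×10⁻⁵ × 899×10³ m = 80.7 m/s:
V = [−fR + √((fR)² + 4 fR V_g)]/2 = [−80.7 + √(80.7² + 4×80.7×24)]/2 = 19.4 m/s
Subgeostrophic (V < V_g = 24 m/s), as expected around a low.

19.4 m/s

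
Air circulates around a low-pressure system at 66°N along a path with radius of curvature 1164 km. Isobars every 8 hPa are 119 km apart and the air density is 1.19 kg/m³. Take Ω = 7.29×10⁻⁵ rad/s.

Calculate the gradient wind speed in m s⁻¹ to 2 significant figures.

35 m s⁻¹

Coriolis parameter at 66°N:
f = 2Ω sin φ = 2 × 7.29×10⁻⁵ × sin 66° = 1.33×10⁻⁴ s⁻¹
Pressure gradient: |∂P/∂n| = 800 Pa / 119000 m = 6.72×10⁻³ Pa/m
Geostrophic speed: V_g = |∂P/∂n|/(fρ) = 6.72×10⁻³/(1.33×10⁻⁴ × 1.19) = 42.4 m/s
Around a low, centrifugal force acts outward with Coriolis, so pressure-gradient force balances both:
(1/ρ)|∂P/∂n| = fV + V²/R  →  V² + fR·V − fR·V_g = 0
With fR = 1.33×10⁻⁴ × 1164×10³ m = 155 m/s:
V = [−fR + √((fR)² + 4 fR V_g)]/2 = [−155 + √(155² + 4×155×42.4)]/2 = 34.7 m/s
Subgeostrophic (V < V_g = 42.4 m/s), as expected around a low.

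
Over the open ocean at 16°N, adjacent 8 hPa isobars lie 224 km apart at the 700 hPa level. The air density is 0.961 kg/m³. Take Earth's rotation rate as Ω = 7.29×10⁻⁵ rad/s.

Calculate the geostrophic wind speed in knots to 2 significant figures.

Coriolis parameter at 16°N:
f = 2Ω sin φ = 2 × 7.29×10⁻⁵ × sin 16° = 4.02×10⁻⁵ s⁻¹
Pressure gradient: |∂P/∂n| = 800 Pa / 224000 m = 3.57×10⁻³ Pa/m
Geostrophic balance (pressure-gradient force = Coriolis force):
V_g = (1/(fρ)) |∂P/∂n| = 3.57×10⁻³ / (4.02×10⁻⁵ × 0.961) = 92.5 m/s
Converting: 92.5 m/s × 1.944 = 180 knots

180 knots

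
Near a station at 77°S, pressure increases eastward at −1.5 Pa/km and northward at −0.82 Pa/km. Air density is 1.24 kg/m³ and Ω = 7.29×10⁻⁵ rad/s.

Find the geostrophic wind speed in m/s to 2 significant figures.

Coriolis parameter at 77°S:
f = 2Ω sin φ = 2 × 7.29×10⁻⁵ × sin 77° = 1.42×10⁻⁴ s⁻¹
In the Southern Hemisphere f is negative: f = −1.42×10⁻⁴ s⁻¹.
Component geostrophic relations (x east, y north):
u_g = −(1/(fρ)) ∂P/∂y,  v_g = (1/(fρ)) ∂P/∂x
u_g = −(−0.82×10⁻³)/(−1.42×10⁻⁴ × 1.24) = −4.65 m/s;  v_g = (−1.5×10⁻³)/(−1.42×10⁻⁴ × 1.24) = 8.52 m/s
|V_g| = √(u_g² + v_g²) = 9.70 m/s

9.7 m/s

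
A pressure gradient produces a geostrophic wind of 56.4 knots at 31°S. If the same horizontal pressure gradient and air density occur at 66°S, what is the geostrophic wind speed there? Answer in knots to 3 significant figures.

31.8 knots

With the same pressure gradient and density, V_g ∝ 1/f ∝ 1/sin φ.
V₂ = V₁ · sin φ₁ / sin φ₂ = 56.4 × sin 31° / sin 66°
V₂ = 56.4 × 0.5150/0.9135 = 31.8 knots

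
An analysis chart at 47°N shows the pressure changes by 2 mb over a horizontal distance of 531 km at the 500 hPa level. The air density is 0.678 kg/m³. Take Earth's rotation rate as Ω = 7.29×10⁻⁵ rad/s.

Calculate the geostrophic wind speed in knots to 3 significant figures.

Coriolis parameter at 47°N:
f = 2Ω sin φ = 2 × 7.29×10⁻⁵ × sin 47° = 1.07×10⁻⁴ s⁻¹
Pressure gradient: |∂P/∂n| = 200 Pa / 531000 m = 3.77×10⁻⁴ Pa/m
Geostrophic balance (pressure-gradient force = Coriolis force):
V_g = (1/(fρ)) |∂P/∂n| = 3.77×10⁻⁴ / (1.07×10⁻⁴ × 0.678) = 5.21 m/s
Converting: 5.21 m/s × 1.944 = 10.1 knots

10.1 knots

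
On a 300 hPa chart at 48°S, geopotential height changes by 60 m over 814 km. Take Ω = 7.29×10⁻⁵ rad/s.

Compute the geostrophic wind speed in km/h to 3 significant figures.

24.0 km/h

Coriolis parameter at 48°S:
f = 2Ω sin φ = 2 × 7.29×10⁻⁵ × sin 48° = 1.08×10⁻⁴ s⁻¹
Height gradient: |∂Z/∂n| = 60 m / 814000 m = 7.37×10⁻⁵
On a pressure surface, geostrophic balance gives V_g = (g/f)|∂Z/∂n|:
V_g = 9.81 × 7.37×10⁻⁵ / 1.08×10⁻⁴ = 6.67 m/s
Converting: 6.67 m/s × 3.6 = 24.0 km/h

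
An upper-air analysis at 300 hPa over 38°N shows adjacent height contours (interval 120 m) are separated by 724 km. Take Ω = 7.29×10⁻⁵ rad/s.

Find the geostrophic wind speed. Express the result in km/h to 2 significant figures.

Coriolis parameter at 38°N:
f = 2Ω sin φ = 2 × 7.29×10⁻⁵ × sin 38° = 8.98×10⁻⁵ s⁻¹
Height gradient: |∂Z/∂n| = 120 m / 724000 m = 1.66×10⁻⁴
On a pressure surface, geostrophic balance gives V_g = (g/f)|∂Z/∂n|:
V_g = 9.81 × 1.66×10⁻⁴ / 8.98×10⁻⁵ = 18.1 m/s
Converting: 18.1 m/s × 3.6 = 65 km/h

65 km/h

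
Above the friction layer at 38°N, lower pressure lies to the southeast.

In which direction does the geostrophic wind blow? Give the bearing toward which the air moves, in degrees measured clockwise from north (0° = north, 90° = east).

225°

The pressure-gradient force points toward the southeast (bearing 135°).
Geostrophic balance: in the Northern Hemisphere the Coriolis force deflects motion to the right, so the geostrophic wind blows 90° to the right of the pressure-gradient force (low pressure on the left).
Rotating 135° by 90° clockwise gives 225° — the wind blows toward the southwest.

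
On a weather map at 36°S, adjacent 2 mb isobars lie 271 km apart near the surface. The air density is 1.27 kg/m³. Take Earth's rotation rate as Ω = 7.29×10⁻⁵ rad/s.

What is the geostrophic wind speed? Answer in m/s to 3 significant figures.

Coriolis parameter at 36°S:
f = 2Ω sin φ = 2 × 7.29×10⁻⁵ × sin 36° = 8.57×10⁻⁵ s⁻¹
Pressure gradient: |∂P/∂n| = 200 Pa / 271000 m = 7.38×10⁻⁴ Pa/m
Geostrophic balance (pressure-gradient force = Coriolis force):
V_g = (1/(fρ)) |∂P/∂n| = 7.38×10⁻⁴ / (8.57×10⁻⁵ × 1.27) = 6.78 m/s

6.78 m/s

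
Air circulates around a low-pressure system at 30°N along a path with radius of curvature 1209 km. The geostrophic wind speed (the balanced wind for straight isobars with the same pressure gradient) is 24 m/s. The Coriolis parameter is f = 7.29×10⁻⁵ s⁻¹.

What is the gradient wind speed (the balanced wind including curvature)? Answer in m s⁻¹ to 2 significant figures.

20 m s⁻¹

Around a low, centrifugal force acts outward with Coriolis, so pressure-gradient force balances both:
(1/ρ)|∂P/∂n| = fV + V²/R  →  V² + fR·V − fR·V_g = 0
With fR = 7.29×10⁻⁵ × 1209×10³ m = 88.1 m/s:
V = [−fR + √((fR)² + 4 fR V_g)]/2 = [−88.1 + √(88.1² + 4×88.1×24)]/2 = 19.6 m/s
Subgeostrophic (V < V_g = 24 m/s), as expected around a low.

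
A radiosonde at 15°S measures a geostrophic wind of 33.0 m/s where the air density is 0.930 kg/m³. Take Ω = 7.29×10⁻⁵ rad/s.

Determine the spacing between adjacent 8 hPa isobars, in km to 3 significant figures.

691 km

Coriolis parameter at 15°S:
f = 2Ω sin φ = 2 × 7.29×10⁻⁵ × sin 15° = 3.77×10⁻⁵ s⁻¹
Geostrophic balance rearranged: |∂P/∂n| = f ρ V_g
|∂P/∂n| = 3.77×10⁻⁵ × 0.930 × 33.0 = 1.16×10⁻³ Pa/m
Isobar spacing: Δn = ΔP/|∂P/∂n| = 800 Pa / 1.16×10⁻³ Pa/m = 690779 m ≈ 691 km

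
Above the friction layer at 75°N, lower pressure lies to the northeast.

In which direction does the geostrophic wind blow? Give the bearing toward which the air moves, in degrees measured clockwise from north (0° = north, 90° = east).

The pressure-gradient force points toward the northeast (bearing 045°).
Geostrophic balance: in the Northern Hemisphere the Coriolis force deflects motion to the right, so the geostrophic wind blows 90° to the right of the pressure-gradient force (low pressure on the left).
Rotating 045° by 90° clockwise gives 135° — the wind blows toward the southeast.

135°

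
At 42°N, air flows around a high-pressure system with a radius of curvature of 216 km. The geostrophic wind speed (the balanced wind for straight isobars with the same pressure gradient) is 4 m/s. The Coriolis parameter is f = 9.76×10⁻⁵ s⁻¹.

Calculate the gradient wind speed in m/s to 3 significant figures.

Around a high, pressure-gradient force acts outward with centrifugal, so Coriolis balances both:
fV = (1/ρ)|∂P/∂n| + V²/R  →  V² − fR·V + fR·V_g = 0
With fR = 9.76×10⁻⁵ × 216×10³ m = 21.1 m/s:
V = [fR − √((fR)² − 4 fR V_g)]/2 = [21.1 − √(21.1² − 4×21.1×4)]/2 = 5.37 m/s
Supergeostrophic (V > V_g = 4 m/s), as expected around a high.

5.37 m/s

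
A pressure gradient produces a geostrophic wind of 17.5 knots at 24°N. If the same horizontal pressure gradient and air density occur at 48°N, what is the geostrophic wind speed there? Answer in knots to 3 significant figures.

With the same pressure gradient and density, V_g ∝ 1/f ∝ 1/sin φ.
V₂ = V₁ · sin φ₁ / sin φ₂ = 17.5 × sin 24° / sin 48°
V₂ = 17.5 × 0.4067/0.7431 = 9.58 knots

9.58 knots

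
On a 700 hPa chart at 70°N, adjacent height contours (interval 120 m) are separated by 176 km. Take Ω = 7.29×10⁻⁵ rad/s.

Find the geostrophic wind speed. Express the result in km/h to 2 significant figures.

Coriolis parameter at 70°N:
f = 2Ω sin φ = 2 × 7.29×10⁻⁵ × sin 70° = 1.37×10⁻⁴ s⁻¹
Height gradient: |∂Z/∂n| = 120 m / 176000 m = 6.82×10⁻⁴
On a pressure surface, geostrophic balance gives V_g = (g/f)|∂Z/∂n|:
V_g = 9.81 × 6.82×10⁻⁴ / 1.37×10⁻⁴ = 48.8 m/s
Converting: 48.8 m/s × 3.6 = 180 km/h

180 km/h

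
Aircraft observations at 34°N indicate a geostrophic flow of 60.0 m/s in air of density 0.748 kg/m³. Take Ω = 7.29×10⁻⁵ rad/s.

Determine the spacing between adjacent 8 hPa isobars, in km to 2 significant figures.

Coriolis parameter at 34°N:
f = 2Ω sin φ = 2 × 7.29×10⁻⁵ × sin 34° = 8.15×10⁻⁵ s⁻¹
Geostrophic balance rearranged: |∂P/∂n| = f ρ V_g
|∂P/∂n| = 8.15×10⁻⁵ × 0.748 × 60.0 = 3.66×10⁻³ Pa/m
Isobar spacing: Δn = ΔP/|∂P/∂n| = 800 Pa / 3.66×10⁻³ Pa/m = 218634 m ≈ 220 km

220 km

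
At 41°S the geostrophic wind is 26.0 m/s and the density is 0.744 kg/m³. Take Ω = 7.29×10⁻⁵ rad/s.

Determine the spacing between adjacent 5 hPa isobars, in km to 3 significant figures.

270 km

Coriolis parameter at 41°S:
f = 2Ω sin φ = 2 × 7.29×10⁻⁵ × sin 41° = 9.57×10⁻⁵ s⁻¹
Geostrophic balance rearranged: |∂P/∂n| = f ρ V_g
|∂P/∂n| = 9.57×10⁻⁵ × 0.744 × 26.0 = 1.85×10⁻³ Pa/m
Isobar spacing: Δn = ΔP/|∂P/∂n| = 500 Pa / 1.85×10⁻³ Pa/m = 270224 m ≈ 270 km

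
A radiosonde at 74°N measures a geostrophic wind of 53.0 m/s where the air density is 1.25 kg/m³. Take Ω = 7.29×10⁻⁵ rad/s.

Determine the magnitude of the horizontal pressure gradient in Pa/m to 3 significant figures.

9.29×10⁻³ Pa/m

Coriolis parameter at 74°N:
f = 2Ω sin φ = 2 × 7.29×10⁻⁵ × sin 74° = 1.40×10⁻⁴ s⁻¹
Geostrophic balance rearranged: |∂P/∂n| = f ρ V_g
|∂P/∂n| = 1.40×10⁻⁴ × 1.25 × 53.0 = 9.29×10⁻³ Pa/m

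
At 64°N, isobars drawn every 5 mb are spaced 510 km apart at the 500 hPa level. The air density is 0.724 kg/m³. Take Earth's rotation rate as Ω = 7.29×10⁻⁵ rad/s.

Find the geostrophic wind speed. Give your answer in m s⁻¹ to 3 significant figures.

Coriolis parameter at 64°N:
f = 2Ω sin φ = 2 × 7.29×10⁻⁵ × sin 64° = 1.31×10⁻⁴ s⁻¹
Pressure gradient: |∂P/∂n| = 500 Pa / 510000 m = 9.80×10⁻⁴ Pa/m
Geostrophic balance (pressure-gradient force = Coriolis force):
V_g = (1/(fρ)) |∂P/∂n| = 9.80×10⁻⁴ / (1.31×10⁻⁴ × 0.724) = 10.3 m/s

10.3 m s⁻¹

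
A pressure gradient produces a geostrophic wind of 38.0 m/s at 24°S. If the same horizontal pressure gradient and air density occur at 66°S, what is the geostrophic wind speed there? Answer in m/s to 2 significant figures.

17 m/s

With the same pressure gradient and density, V_g ∝ 1/f ∝ 1/sin φ.
V₂ = V₁ · sin φ₁ / sin φ₂ = 38.0 × sin 24° / sin 66°
V₂ = 38.0 × 0.4067/0.9135 = 17 m/s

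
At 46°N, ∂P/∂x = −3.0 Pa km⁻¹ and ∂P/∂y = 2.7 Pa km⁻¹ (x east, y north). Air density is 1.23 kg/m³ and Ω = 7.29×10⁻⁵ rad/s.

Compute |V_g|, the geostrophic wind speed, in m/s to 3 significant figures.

Coriolis parameter at 46°N:
f = 2Ω sin φ = 2 × 7.29×10⁻⁵ × sin 46° = 1.05×10⁻⁴ s⁻¹
Component geostrophic relations (x east, y north):
u_g = −(1/(fρ)) ∂P/∂y,  v_g = (1/(fρ)) ∂P/∂x
u_g = −(2.7×10⁻³)/(1.05×10⁻⁴ × 1.23) = −20.9 m/s;  v_g = (−3.0×10⁻³)/(1.05×10⁻⁴ × 1.23) = −23.3 m/s
|V_g| = √(u_g² + v_g²) = 31.3 m/s

31.3 m/s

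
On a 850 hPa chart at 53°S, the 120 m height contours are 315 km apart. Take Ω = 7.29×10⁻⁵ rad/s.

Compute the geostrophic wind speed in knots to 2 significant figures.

Coriolis parameter at 53°S:
f = 2Ω sin φ = 2 × 7.29×10⁻⁵ × sin 53° = 1.16×10⁻⁴ s⁻¹
Height gradient: |∂Z/∂n| = 120 m / 315000 m = 3.81×10⁻⁴
On a pressure surface, geostrophic balance gives V_g = (g/f)|∂Z/∂n|:
V_g = 9.81 × 3.81×10⁻⁴ / 1.16×10⁻⁴ = 32.1 m/s
Converting: 32.1 m/s × 1.944 = 62 knots

62 knots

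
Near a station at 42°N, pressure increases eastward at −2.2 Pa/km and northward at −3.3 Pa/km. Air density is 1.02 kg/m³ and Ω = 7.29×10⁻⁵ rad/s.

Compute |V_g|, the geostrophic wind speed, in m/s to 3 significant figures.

Coriolis parameter at 42°N:
f = 2Ω sin φ = 2 × 7.29×10⁻⁵ × sin 42° = 9.76×10⁻⁵ s⁻¹
Component geostrophic relations (x east, y north):
u_g = −(1/(fρ)) ∂P/∂y,  v_g = (1/(fρ)) ∂P/∂x
u_g = −(−3.3×10⁻³)/(9.76×10⁻⁵ × 1.02) = 33.2 m/s;  v_g = (−2.2×10⁻³)/(9.76×10⁻⁵ × 1.02) = −22.1 m/s
|V_g| = √(u_g² + v_g²) = 39.9 m/s

39.9 m/s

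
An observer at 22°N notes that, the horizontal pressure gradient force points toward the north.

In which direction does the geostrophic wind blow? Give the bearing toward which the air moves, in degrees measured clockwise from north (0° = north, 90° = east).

The pressure-gradient force points toward the north (bearing 000°).
Geostrophic balance: in the Northern Hemisphere the Coriolis force deflects motion to the right, so the geostrophic wind blows 90° to the right of the pressure-gradient force (low pressure on the left).
Rotating 000° by 90° clockwise gives 090° — the wind blows toward the east.

090°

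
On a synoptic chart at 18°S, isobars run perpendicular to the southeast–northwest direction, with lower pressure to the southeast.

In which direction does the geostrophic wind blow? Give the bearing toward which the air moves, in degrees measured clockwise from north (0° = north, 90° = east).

The pressure-gradient force points toward the southeast (bearing 135°).
Geostrophic balance: in the Southern Hemisphere the Coriolis force deflects motion to the left, so the geostrophic wind blows 90° to the left of the pressure-gradient force (low pressure on the right).
Rotating 135° by 90° counterclockwise gives 045° — the wind blows toward the northeast.

045°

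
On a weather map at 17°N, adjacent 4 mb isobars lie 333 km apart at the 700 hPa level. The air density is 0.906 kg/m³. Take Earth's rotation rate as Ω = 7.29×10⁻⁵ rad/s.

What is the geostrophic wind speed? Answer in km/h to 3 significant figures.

Coriolis parameter at 17°N:
f = 2Ω sin φ = 2 × 7.29×10⁻⁵ × sin 17° = 4.26×10⁻⁵ s⁻¹
Pressure gradient: |∂P/∂n| = 400 Pa / 333000 m = 1.20×10⁻³ Pa/m
Geostrophic balance (pressure-gradient force = Coriolis force):
V_g = (1/(fρ)) |∂P/∂n| = 1.20×10⁻³ / (4.26×10⁻⁵ × 0.906) = 31.1 m/s
Converting: 31.1 m/s × 3.6 = 112 km/h

112 km/h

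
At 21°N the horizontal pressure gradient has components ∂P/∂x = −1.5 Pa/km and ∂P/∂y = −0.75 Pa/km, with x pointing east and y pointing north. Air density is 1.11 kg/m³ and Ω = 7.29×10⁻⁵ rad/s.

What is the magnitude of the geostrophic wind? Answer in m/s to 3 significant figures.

28.9 m/s

Coriolis parameter at 21°N:
f = 2Ω sin φ = 2 × 7.29×10⁻⁵ × sin 21° = 5.23×10⁻⁵ s⁻¹
Component geostrophic relations (x east, y north):
u_g = −(1/(fρ)) ∂P/∂y,  v_g = (1/(fρ)) ∂P/∂x
u_g = −(−0.75×10⁻³)/(5.23×10⁻⁵ × 1.11) = 12.9 m/s;  v_g = (−1.5×10⁻³)/(5.23×10⁻⁵ × 1.11) = −25.9 m/s
|V_g| = √(u_g² + v_g²) = 28.9 m/s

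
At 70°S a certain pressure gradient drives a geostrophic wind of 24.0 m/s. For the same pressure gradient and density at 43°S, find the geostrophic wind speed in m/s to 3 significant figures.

33.1 m/s

With the same pressure gradient and density, V_g ∝ 1/f ∝ 1/sin φ.
V₂ = V₁ · sin φ₁ / sin φ₂ = 24.0 × sin 70° / sin 43°
V₂ = 24.0 × 0.9397/0.6820 = 33.1 m/s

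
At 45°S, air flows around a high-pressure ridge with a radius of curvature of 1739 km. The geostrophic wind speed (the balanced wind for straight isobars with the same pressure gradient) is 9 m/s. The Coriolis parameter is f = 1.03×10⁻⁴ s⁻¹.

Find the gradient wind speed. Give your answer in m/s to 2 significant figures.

Around a high, pressure-gradient force acts outward with centrifugal, so Coriolis balances both:
fV = (1/ρ)|∂P/∂n| + V²/R  →  V² − fR·V + fR·V_g = 0
With fR = 1.03×10⁻⁴ × 1739×10³ m = 179 m/s:
V = [fR − √((fR)² − 4 fR V_g)]/2 = [179 − √(179² − 4×179×9)]/2 = 9.5 m/s
Supergeostrophic (V > V_g = 9 m/s), as expected around a high.

9.5 m/s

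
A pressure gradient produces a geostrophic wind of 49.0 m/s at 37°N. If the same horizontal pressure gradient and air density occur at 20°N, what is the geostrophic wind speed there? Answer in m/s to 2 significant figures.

86 m/s

With the same pressure gradient and density, V_g ∝ 1/f ∝ 1/sin φ.
V₂ = V₁ · sin φ₁ / sin φ₂ = 49.0 × sin 37° / sin 20°
V₂ = 49.0 × 0.6018/0.3420 = 86 m/s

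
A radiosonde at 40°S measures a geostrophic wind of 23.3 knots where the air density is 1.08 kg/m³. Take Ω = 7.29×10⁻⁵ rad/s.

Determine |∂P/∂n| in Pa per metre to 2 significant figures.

1.2×10⁻³ Pa/m

Coriolis parameter at 40°S:
f = 2Ω sin φ = 2 × 7.29×10⁻⁵ × sin 40° = 9.37×10⁻⁵ s⁻¹
Wind speed in SI: 23.3 knots = 12.0 m/s
Geostrophic balance rearranged: |∂P/∂n| = f ρ V_g
|∂P/∂n| = 9.37×10⁻⁵ × 1.08 × 12.0 = 1.21×10⁻³ Pa/m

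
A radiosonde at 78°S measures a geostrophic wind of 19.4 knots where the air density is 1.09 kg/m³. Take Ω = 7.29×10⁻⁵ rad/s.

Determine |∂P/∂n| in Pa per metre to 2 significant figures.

Coriolis parameter at 78°S:
f = 2Ω sin φ = 2 × 7.29×10⁻⁵ × sin 78° = 1.43×10⁻⁴ s⁻¹
Wind speed in SI: 19.4 knots = 9.98 m/s
Geostrophic balance rearranged: |∂P/∂n| = f ρ V_g
|∂P/∂n| = 1.43×10⁻⁴ × 1.09 × 9.98 = 1.55×10⁻³ Pa/m

1.6×10⁻³ Pa/m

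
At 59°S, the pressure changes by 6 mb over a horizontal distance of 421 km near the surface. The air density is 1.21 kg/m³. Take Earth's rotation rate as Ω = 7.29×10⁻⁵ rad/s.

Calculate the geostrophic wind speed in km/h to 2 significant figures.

Coriolis parameter at 59°S:
f = 2Ω sin φ = 2 × 7.29×10⁻⁵ × sin 59° = 1.25×10⁻⁴ s⁻¹
Pressure gradient: |∂P/∂n| = 600 Pa / 421000 m = 1.43×10⁻³ Pa/m
Geostrophic balance (pressure-gradient force = Coriolis force):
V_g = (1/(fρ)) |∂P/∂n| = 1.43×10⁻³ / (1.25×10⁻⁴ × 1.21) = 9.42 m/s
Converting: 9.42 m/s × 3.6 = 34 km/h

34 km/h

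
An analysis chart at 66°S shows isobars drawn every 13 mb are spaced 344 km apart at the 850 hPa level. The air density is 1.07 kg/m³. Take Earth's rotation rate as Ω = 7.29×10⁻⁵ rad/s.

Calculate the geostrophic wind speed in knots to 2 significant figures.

52 knots

Coriolis parameter at 66°S:
f = 2Ω sin φ = 2 × 7.29×10⁻⁵ × sin 66° = 1.33×10⁻⁴ s⁻¹
Pressure gradient: |∂P/∂n| = 1300 Pa / 344000 m = 3.78×10⁻³ Pa/m
Geostrophic balance (pressure-gradient force = Coriolis force):
V_g = (1/(fρ)) |∂P/∂n| = 3.78×10⁻³ / (1.33×10⁻⁴ × 1.07) = 26.5 m/s
Converting: 26.5 m/s × 1.944 = 52 knots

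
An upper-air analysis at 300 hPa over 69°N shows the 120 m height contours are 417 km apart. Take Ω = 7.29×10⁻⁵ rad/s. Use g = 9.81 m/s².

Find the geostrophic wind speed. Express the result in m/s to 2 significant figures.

Coriolis parameter at 69°N:
f = 2Ω sin φ = 2 × 7.29×10⁻⁵ × sin 69° = 1.36×10⁻⁴ s⁻¹
Height gradient: |∂Z/∂n| = 120 m / 417000 m = 2.88×10⁻⁴
On a pressure surface, geostrophic balance gives V_g = (g/f)|∂Z/∂n|:
V_g = 9.81 × 2.88×10⁻⁴ / 1.36×10⁻⁴ = 20.7 m/s

21 m/s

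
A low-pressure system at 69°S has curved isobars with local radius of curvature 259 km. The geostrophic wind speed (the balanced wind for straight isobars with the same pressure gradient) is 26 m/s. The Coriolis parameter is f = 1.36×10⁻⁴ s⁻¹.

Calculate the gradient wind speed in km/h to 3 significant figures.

62.6 km/h

Around a low, centrifugal force acts outward with Coriolis, so pressure-gradient force balances both:
(1/ρ)|∂P/∂n| = fV + V²/R  →  V² + fR·V − fR·V_g = 0
With fR = 1.36×10⁻⁴ × 259×10³ m = 35.2 m/s:
V = [−fR + √((fR)² + 4 fR V_g)]/2 = [−35.2 + √(35.2² + 4×35.2×26)]/2 = 17.4 m/s
Subgeostrophic (V < V_g = 26 m/s), as expected around a low.
Converting: 17.4 m/s × 3.6 = 62.6 km/h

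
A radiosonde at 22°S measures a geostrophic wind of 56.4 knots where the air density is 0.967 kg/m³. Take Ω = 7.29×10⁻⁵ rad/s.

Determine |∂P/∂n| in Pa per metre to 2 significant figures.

Coriolis parameter at 22°S:
f = 2Ω sin φ = 2 × 7.29×10⁻⁵ × sin 22° = 5.46×10⁻⁵ s⁻¹
Wind speed in SI: 56.4 knots = 29.0 m/s
Geostrophic balance rearranged: |∂P/∂n| = f ρ V_g
|∂P/∂n| = 5.46×10⁻⁵ × 0.967 × 29.0 = 1.53×10⁻³ Pa/m

1.5×10⁻³ Pa/m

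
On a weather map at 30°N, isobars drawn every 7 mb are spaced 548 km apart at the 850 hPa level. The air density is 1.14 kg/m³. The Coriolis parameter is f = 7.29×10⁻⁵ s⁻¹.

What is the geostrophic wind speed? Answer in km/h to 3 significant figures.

Pressure gradient: |∂P/∂n| = 700 Pa / 548000 m = 1.28×10⁻³ Pa/m
Geostrophic balance (pressure-gradient force = Coriolis force):
V_g = (1/(fρ)) |∂P/∂n| = 1.28×10⁻³ / (7.29×10⁻⁵ × 1.14) = 15.4 m/s
Converting: 15.4 m/s × 3.6 = 55.3 km/h

55.3 km/h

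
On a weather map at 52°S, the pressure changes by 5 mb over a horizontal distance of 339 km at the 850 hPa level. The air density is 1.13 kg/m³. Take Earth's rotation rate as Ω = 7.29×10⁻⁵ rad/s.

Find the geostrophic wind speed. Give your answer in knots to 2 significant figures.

Coriolis parameter at 52°S:
f = 2Ω sin φ = 2 × 7.29×10⁻⁵ × sin 52° = 1.15×10⁻⁴ s⁻¹
Pressure gradient: |∂P/∂n| = 500 Pa / 339000 m = 1.47×10⁻³ Pa/m
Geostrophic balance (pressure-gradient force = Coriolis force):
V_g = (1/(fρ)) |∂P/∂n| = 1.47×10⁻³ / (1.15×10⁻⁴ × 1.13) = 11.4 m/s
Converting: 11.4 m/s × 1.944 = 22 knots

22 knots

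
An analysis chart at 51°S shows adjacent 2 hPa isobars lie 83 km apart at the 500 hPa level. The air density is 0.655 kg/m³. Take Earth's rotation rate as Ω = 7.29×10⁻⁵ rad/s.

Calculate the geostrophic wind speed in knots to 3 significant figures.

63.1 knots

Coriolis parameter at 51°S:
f = 2Ω sin φ = 2 × 7.29×10⁻⁵ × sin 51° = 1.13×10⁻⁴ s⁻¹
Pressure gradient: |∂P/∂n| = 200 Pa / 83000 m = 2.41×10⁻³ Pa/m
Geostrophic balance (pressure-gradient force = Coriolis force):
V_g = (1/(fρ)) |∂P/∂n| = 2.41×10⁻³ / (1.13×10⁻⁴ × 0.655) = 32.5 m/s
Converting: 32.5 m/s × 1.944 = 63.1 knots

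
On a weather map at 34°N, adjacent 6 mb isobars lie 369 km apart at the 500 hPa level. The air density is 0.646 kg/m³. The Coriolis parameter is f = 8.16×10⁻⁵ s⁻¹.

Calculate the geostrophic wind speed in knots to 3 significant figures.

60.0 knots

Pressure gradient: |∂P/∂n| = 600 Pa / 369000 m = 1.63×10⁻³ Pa/m
Geostrophic balance (pressure-gradient force = Coriolis force):
V_g = (1/(fρ)) |∂P/∂n| = 1.63×10⁻³ / (8.16×10⁻⁵ × 0.646) = 30.8 m/s
Converting: 30.8 m/s × 1.944 = 60.0 knots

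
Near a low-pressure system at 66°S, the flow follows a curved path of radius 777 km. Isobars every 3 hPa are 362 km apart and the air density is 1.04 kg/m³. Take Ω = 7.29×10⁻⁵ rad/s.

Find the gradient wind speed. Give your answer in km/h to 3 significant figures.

20.4 km/h

Coriolis parameter at 66°S:
f = 2Ω sin φ = 2 × 7.29×10⁻⁵ × sin 66° = 1.33×10⁻⁴ s⁻¹
Pressure gradient: |∂P/∂n| = 300 Pa / 362000 m = 8.29×10⁻⁴ Pa/m
Geostrophic speed: V_g = |∂P/∂n|/(fρ) = 8.29×10⁻⁴/(1.33×10⁻⁴ × 1.04) = 5.98 m/s
Around a low, centrifugal force acts outward with Coriolis, so pressure-gradient force balances both:
(1/ρ)|∂P/∂n| = fV + V²/R  →  V² + fR·V − fR·V_g = 0
With fR = 1.33×10⁻⁴ × 777×10³ m = 103 m/s:
V = [−fR + √((fR)² + 4 fR V_g)]/2 = [−103 + √(103² + 4×103×5.98)]/2 = 5.67 m/s
Subgeostrophic (V < V_g = 5.98 m/s), as expected around a low.
Converting: 5.67 m/s × 3.6 = 20.4 km/h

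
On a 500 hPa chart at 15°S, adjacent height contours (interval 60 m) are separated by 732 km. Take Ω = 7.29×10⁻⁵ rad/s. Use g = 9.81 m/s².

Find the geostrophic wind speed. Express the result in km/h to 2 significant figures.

77 km/h

Coriolis parameter at 15°S:
f = 2Ω sin φ = 2 × 7.29×10⁻⁵ × sin 15° = 3.77×10⁻⁵ s⁻¹
Height gradient: |∂Z/∂n| = 60 m / 732000 m = 8.20×10⁻⁵
On a pressure surface, geostrophic balance gives V_g = (g/f)|∂Z/∂n|:
V_g = 9.81 × 8.20×10⁻⁵ / 3.77×10⁻⁵ = 21.3 m/s
Converting: 21.3 m/s × 3.6 = 77 km/h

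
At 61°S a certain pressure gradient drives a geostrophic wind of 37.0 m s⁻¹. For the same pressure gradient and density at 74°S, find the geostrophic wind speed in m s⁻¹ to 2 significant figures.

34 m s⁻¹

With the same pressure gradient and density, V_g ∝ 1/f ∝ 1/sin φ.
V₂ = V₁ · sin φ₁ / sin φ₂ = 37.0 × sin 61° / sin 74°
V₂ = 37.0 × 0.8746/0.9613 = 34 m s⁻¹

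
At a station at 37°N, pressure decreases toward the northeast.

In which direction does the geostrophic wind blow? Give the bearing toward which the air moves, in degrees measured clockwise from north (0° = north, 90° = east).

The pressure-gradient force points toward the northeast (bearing 045°).
Geostrophic balance: in the Northern Hemisphere the Coriolis force deflects motion to the right, so the geostrophic wind blows 90° to the right of the pressure-gradient force (low pressure on the left).
Rotating 045° by 90° clockwise gives 135° — the wind blows toward the southeast.

135°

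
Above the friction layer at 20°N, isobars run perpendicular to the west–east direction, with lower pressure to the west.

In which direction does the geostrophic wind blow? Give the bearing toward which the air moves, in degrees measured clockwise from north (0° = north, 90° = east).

The pressure-gradient force points toward the west (bearing 270°).
Geostrophic balance: in the Northern Hemisphere the Coriolis force deflects motion to the right, so the geostrophic wind blows 90° to the right of the pressure-gradient force (low pressure on the left).
Rotating 270° by 90° clockwise gives 000° — the wind blows toward the north.

000°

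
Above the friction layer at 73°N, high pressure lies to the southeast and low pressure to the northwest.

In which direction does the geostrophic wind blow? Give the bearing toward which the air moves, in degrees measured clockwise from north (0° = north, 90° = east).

045°

The pressure-gradient force points toward the northwest (bearing 315°).
Geostrophic balance: in the Northern Hemisphere the Coriolis force deflects motion to the right, so the geostrophic wind blows 90° to the right of the pressure-gradient force (low pressure on the left).
Rotating 315° by 90° clockwise gives 045° — the wind blows toward the northeast.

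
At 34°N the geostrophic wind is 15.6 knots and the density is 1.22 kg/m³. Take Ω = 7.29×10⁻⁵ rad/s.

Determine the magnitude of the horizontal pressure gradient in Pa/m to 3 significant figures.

7.98×10⁻⁴ Pa/m

Coriolis parameter at 34°N:
f = 2Ω sin φ = 2 × 7.29×10⁻⁵ × sin 34° = 8.15×10⁻⁵ s⁻¹
Wind speed in SI: 15.6 knots = 8.03 m/s
Geostrophic balance rearranged: |∂P/∂n| = f ρ V_g
|∂P/∂n| = 8.15×10⁻⁵ × 1.22 × 8.03 = 7.98×10⁻⁴ Pa/m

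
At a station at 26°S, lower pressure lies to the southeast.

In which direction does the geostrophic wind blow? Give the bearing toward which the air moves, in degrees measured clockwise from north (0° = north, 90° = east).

045°

The pressure-gradient force points toward the southeast (bearing 135°).
Geostrophic balance: in the Southern Hemisphere the Coriolis force deflects motion to the left, so the geostrophic wind blows 90° to the left of the pressure-gradient force (low pressure on the right).
Rotating 135° by 90° counterclockwise gives 045° — the wind blows toward the northeast.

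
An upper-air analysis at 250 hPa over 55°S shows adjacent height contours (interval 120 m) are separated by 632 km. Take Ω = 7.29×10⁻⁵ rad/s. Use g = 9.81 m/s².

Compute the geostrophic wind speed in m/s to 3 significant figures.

15.6 m/s

Coriolis parameter at 55°S:
f = 2Ω sin φ = 2 × 7.29×10⁻⁵ × sin 55° = 1.19×10⁻⁴ s⁻¹
Height gradient: |∂Z/∂n| = 120 m / 632000 m = 1.90×10⁻⁴
On a pressure surface, geostrophic balance gives V_g = (g/f)|∂Z/∂n|:
V_g = 9.81 × 1.90×10⁻⁴ / 1.19×10⁻⁴ = 15.6 m/s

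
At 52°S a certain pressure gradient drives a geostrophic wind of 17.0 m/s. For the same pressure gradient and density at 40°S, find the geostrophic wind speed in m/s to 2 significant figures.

With the same pressure gradient and density, V_g ∝ 1/f ∝ 1/sin φ.
V₂ = V₁ · sin φ₁ / sin φ₂ = 17.0 × sin 52° / sin 40°
V₂ = 17.0 × 0.7880/0.6428 = 21 m/s

21 m/s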